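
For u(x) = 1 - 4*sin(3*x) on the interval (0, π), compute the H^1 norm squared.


||u||_{H^1(0,π)}^2 = -16/3 + 81*π

u'(x) = -12*cos(3*x).
Expand u² and (u')² and integrate term by term on (0, π), using: for integers n ≥ 1, ∫_0^π sin²(nx) dx = ∫_0^π cos²(nx) dx = π/2; for n ≠ n', ∫_0^π sin(nx)sin(n'x) dx = ∫_0^π cos(nx)cos(n'x) dx = 0; and by product-to-sum, ∫_0^π sin(nx)cos(n'x) dx = ½∫_0^π [sin((n+n')x) + sin((n−n')x)] dx, which is 0 when n+n' is even and 2n/(n²−n'²) when n+n' is odd (it need not vanish on (0, π)). For the constant mode: ∫_0^π 1 dx = π, ∫_0^π cos(nx) dx = 0, ∫_0^π sin(nx) dx = (1−(−1)^n)/n.
  u² squared terms: (1)²·∫1 dx = 1·π = π;  (-4)²·∫sin(3x)² dx = 16·π/2 = 8*π.
  u² cross terms: 2·(1)·(-4)·∫1·sin(3x) dx = -8·(2/3) = -16/3.
  So ∫_0^π u² dx = π + 8*π − 16/3 = -16/3 + 9*π.
  (u')² squared terms: (-12)²·∫cos(3x)² dx = 144·π/2 = 72*π.
  So ∫_0^π (u')² dx = 72*π.
||u||_{H^1}^2 = (-16/3 + 9*π) + (72*π) = -16/3 + 81*π.


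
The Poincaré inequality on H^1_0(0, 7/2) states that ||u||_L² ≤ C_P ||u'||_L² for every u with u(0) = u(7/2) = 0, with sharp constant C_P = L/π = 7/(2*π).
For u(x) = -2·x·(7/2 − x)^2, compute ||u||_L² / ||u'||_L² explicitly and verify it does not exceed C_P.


||u||_L² / ||u'||_L² = sqrt(14)/4 < C_P = 7/(2*π).

u(x) = -2·x·(7/2 − x)^2, so u'(x) = (7 - 6*x)*(x - 7/2).
u(x) = -2·x·(7/2 − x)^2 vanishes at x = 0 and x = 7/2, so u ∈ H^1_0(0, 7/2). Differentiate via the product rule and integrate the resulting polynomials term by term.
  ∫_0^7/2 u² dx = ∫_0^7/2 (4*x^6 - 56*x^5 + 294*x^4 - 686*x^3 + 2401*x^2/4) dx. Term by term:
    ∫_0^7/2 4*x^6 dx = 117649/32;  ∫_0^7/2 -56*x^5 dx = -823543/48;  ∫_0^7/2 294*x^4 dx = 2470629/80;
    ∫_0^7/2 -686*x^3 dx = -823543/32;  ∫_0^7/2 2401*x^2/4 dx = 823543/96.
  Sum: 117649/32 − 823543/48 + 2470629/80 − 823543/32 + 823543/96 = 117649/480.
  ∫_0^7/2 (u')² dx = ∫_0^7/2 (36*x^4 - 336*x^3 + 1078*x^2 - 1372*x + 2401/4) dx. Term by term:
    ∫_0^7/2 36*x^4 dx = 151263/40;  ∫_0^7/2 -336*x^3 dx = -50421/4;  ∫_0^7/2 1078*x^2 dx = 184877/12;
    ∫_0^7/2 -1372*x dx = -16807/2;  ∫_0^7/2 2401/4 dx = 16807/8.
  Sum: 151263/40 − 50421/4 + 184877/12 − 16807/2 + 16807/8 = 16807/60.
∫_0^7/2 u² dx = 117649/480, so ||u||_L² = 343*sqrt(30)/120.
∫_0^7/2 (u')² dx = 16807/60, so ||u'||_L² = 49*sqrt(105)/30.
Ratio ||u||_L² / ||u'||_L² = sqrt(14)/4.
Sharp Poincaré constant on H^1_0(0, 7/2) is C_P = L/π = 7/(2*π), achieved by sin(2*π/7·x).
A polynomial bump cannot attain the sharp Poincaré constant (only the first sine eigenfunction does), so the ratio is strictly less than C_P, consistent with ||u||_L² ≤ C_P ||u'||_L².


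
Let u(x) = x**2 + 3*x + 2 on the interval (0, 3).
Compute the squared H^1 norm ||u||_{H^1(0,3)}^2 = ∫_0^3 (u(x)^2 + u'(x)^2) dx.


||u||_{H^1}^2 = 4701/10

The H^1 norm (squared) on an interval (0, L) is
  ||u||_{H^1}^2 = ∫_0^L u(x)^2 dx + ∫_0^L u'(x)^2 dx.
Compute u'(x) = 2*x + 3.
Then u(x)^2 = x**4 + 6*x**3 + 13*x**2 + 12*x + 4 and u'(x)^2 = 4*x**2 + 12*x + 9.
Integrate each monomial from 0 to 3 using ∫_0^3 c·x^n dx = c·3^(n+1)/(n+1):
  ∫_0^3 u(x)^2 dx = ∫_0^3 (x^4 + 6*x^3 + 13*x^2 + 12*x + 4) dx. Term by term:
    ∫_0^3 x^4 dx = 243/5;  ∫_0^3 6*x^3 dx = 243/2;  ∫_0^3 13*x^2 dx = 117;
    ∫_0^3 12*x dx = 54;  ∫_0^3 4 dx = 12.
  Sum: 243/5 + 243/2 + 117 + 54 + 12 = 3531/10.
  ∫_0^3 u'(x)^2 dx = ∫_0^3 (4*x^2 + 12*x + 9) dx. Term by term:
    ∫_0^3 4*x^2 dx = 36;  ∫_0^3 12*x dx = 54;  ∫_0^3 9 dx = 27.
  Sum: 36 + 54 + 27 = 117.
Adding: ||u||_{H^1}^2 = 3531/10 + 117 = 4701/10.


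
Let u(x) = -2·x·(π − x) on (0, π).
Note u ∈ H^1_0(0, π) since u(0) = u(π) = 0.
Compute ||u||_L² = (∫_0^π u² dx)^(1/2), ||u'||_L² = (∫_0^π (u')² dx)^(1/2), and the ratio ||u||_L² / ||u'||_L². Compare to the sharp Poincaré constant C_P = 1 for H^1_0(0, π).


||u||_L² / ||u'||_L² = sqrt(10)*π/10 < C_P = 1.

u(x) = -2·x·(π − x), so u'(x) = 4*x - 2*π.
u(x) = -2·x·(π − x) vanishes at x = 0 and x = π, so u ∈ H^1_0(0, π). Differentiate via the product rule and integrate the resulting polynomials term by term.
  ∫_0^π u² dx = ∫_0^π (4*x^4 - 8*π*x^3 + 4*π^2*x^2) dx. Term by term:
    ∫_0^π 4*x^4 dx = 4*π^5/5;  ∫_0^π -8*π*x^3 dx = -2*π^5;  ∫_0^π 4*π^2*x^2 dx = 4*π^5/3.
  Sum: 4*π^5/5 − 2*π^5 + 4*π^5/3 = 2*π^5/15.
  ∫_0^π (u')² dx = ∫_0^π (16*x^2 - 16*π*x + 4*π^2) dx. Term by term:
    ∫_0^π 16*x^2 dx = 16*π^3/3;  ∫_0^π -16*π*x dx = -8*π^3;  ∫_0^π 4*π^2 dx = 4*π^3.
  Sum: 16*π^3/3 − 8*π^3 + 4*π^3 = 4*π^3/3.
∫_0^π u² dx = 2*π^5/15, so ||u||_L² = sqrt(30)*π^(5/2)/15.
∫_0^π (u')² dx = 4*π^3/3, so ||u'||_L² = 2*sqrt(3)*π^(3/2)/3.
Ratio ||u||_L² / ||u'||_L² = sqrt(10)*π/10.
Sharp Poincaré constant on H^1_0(0, π) is C_P = L/π = 1, achieved by sin(x).
A polynomial bump cannot attain the sharp Poincaré constant (only the first sine eigenfunction does), so the ratio is strictly less than C_P, consistent with ||u||_L² ≤ C_P ||u'||_L².


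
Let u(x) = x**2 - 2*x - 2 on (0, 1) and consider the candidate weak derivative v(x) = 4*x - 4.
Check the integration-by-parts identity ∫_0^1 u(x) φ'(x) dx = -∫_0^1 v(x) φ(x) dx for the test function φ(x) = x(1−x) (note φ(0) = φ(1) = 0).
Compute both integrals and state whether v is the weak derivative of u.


LHS = 1/6, RHS = 1/3. No, v is not the weak derivative of u.

u(x) = x**2 - 2*x - 2, classical derivative u'(x) = 2*x - 2.
φ(x) = x(1−x), so φ'(x) = 1 - 2*x.
Note φ(0) = φ(1) = 0, so the boundary term u·φ vanishes.
LHS = ∫_0^1 u(x) φ'(x) dx = ∫_0^1 (-2*x^3 + 5*x^2 + 2*x - 2) dx. Term by term:
  ∫_0^1 -2*x^3 dx = -1/2;  ∫_0^1 5*x^2 dx = 5/3;  ∫_0^1 2*x dx = 1;
  ∫_0^1 -2 dx = -2.
Sum: -1/2 + 5/3 + 1 − 2 = 1/6.
So LHS = 1/6.
∫_0^1 v(x) φ(x) dx = ∫_0^1 (-4*x^3 + 8*x^2 - 4*x) dx. Term by term:
  ∫_0^1 -4*x^3 dx = -1;  ∫_0^1 8*x^2 dx = 8/3;  ∫_0^1 -4*x dx = -2.
Sum: -1 + 8/3 − 2 = -1/3.
So RHS = -∫_0^1 v(x) φ(x) dx = 1/3.
LHS − RHS = -1/6 ≠ 0, so the identity fails.
(For a valid weak derivative the identity must hold for EVERY test function, in particular this one. The failure shows v is NOT the weak derivative of u.)
Correct weak derivative would be u'(x) = 2*x - 2.


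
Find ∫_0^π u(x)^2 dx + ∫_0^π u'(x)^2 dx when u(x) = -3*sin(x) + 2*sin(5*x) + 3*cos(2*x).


||u||_{H^1(0,π)}^2 = 620/7 + 167*π/2

u'(x) = -6*sin(2*x) - 3*cos(x) + 10*cos(5*x).
Expand u² and (u')² and integrate term by term on (0, π), using: for integers n ≥ 1, ∫_0^π sin²(nx) dx = ∫_0^π cos²(nx) dx = π/2; for n ≠ n', ∫_0^π sin(nx)sin(n'x) dx = ∫_0^π cos(nx)cos(n'x) dx = 0; and by product-to-sum, ∫_0^π sin(nx)cos(n'x) dx = ½∫_0^π [sin((n+n')x) + sin((n−n')x)] dx, which is 0 when n+n' is even and 2n/(n²−n'²) when n+n' is odd (it need not vanish on (0, π)).
  u² squared terms: (-3)²·∫sin(x)² dx = 9·π/2 = 9*π/2;  (2)²·∫sin(5x)² dx = 4·π/2 = 2*π;  (3)²·∫cos(2x)² dx = 9·π/2 = 9*π/2.
  u² cross terms: 2·(-3)·(2)·∫sin(x)·sin(5x) dx = -12·(0) = 0;  2·(-3)·(3)·∫sin(x)·cos(2x) dx = -18·(-2/3) = 12;  2·(2)·(3)·∫sin(5x)·cos(2x) dx = 12·(10/21) = 40/7.
  So ∫_0^π u² dx = 9*π/2 + 2*π + 9*π/2 + 0 + 12 + 40/7 = 124/7 + 11*π.
  (u')² squared terms: (-6)²·∫sin(2x)² dx = 36·π/2 = 18*π;  (-3)²·∫cos(x)² dx = 9·π/2 = 9*π/2;  (10)²·∫cos(5x)² dx = 100·π/2 = 50*π.
  (u')² cross terms: 2·(-6)·(-3)·∫sin(2x)·cos(x) dx = 36·(4/3) = 48;  2·(-6)·(10)·∫sin(2x)·cos(5x) dx = -120·(-4/21) = 160/7;  2·(-3)·(10)·∫cos(x)·cos(5x) dx = -60·(0) = 0.
  So ∫_0^π (u')² dx = 18*π + 9*π/2 + 50*π + 48 + 160/7 + 0 = 496/7 + 145*π/2.
||u||_{H^1}^2 = (124/7 + 11*π) + (496/7 + 145*π/2) = 620/7 + 167*π/2.


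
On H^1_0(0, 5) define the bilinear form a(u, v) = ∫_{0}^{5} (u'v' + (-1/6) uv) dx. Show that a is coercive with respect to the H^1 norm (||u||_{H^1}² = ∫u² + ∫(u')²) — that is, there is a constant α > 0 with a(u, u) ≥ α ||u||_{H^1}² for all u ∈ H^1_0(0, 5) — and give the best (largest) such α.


α = (-25/6 + π^2)/(π^2 + 25)

Coercivity of a(·,·) on H^1_0(0, 5) means a(u, u) ≥ α ||u||_{H^1}² for every u ∈ H^1_0.
The interval has length L = 5, and Poincaré/coercivity depend only on L. Here a(u, u) = ∫(u')² + (-1/6)·∫u².
Here c = -1/6 < 0 with |c| < (π/L)² = π^2/25, so coercivity still holds. The condition a(u,u) ≥ α||u||_{H^1}² reads (1−α)∫(u')² ≥ (α−c)∫u². Any admissible α is ≤ 1 (rapidly oscillating u have ∫u²/∫(u')² → 0), and α = 1 would force 0 ≥ (1−c)∫u², impossible since c < 1; so 1−α > 0. By the sharp Poincaré inequality on H^1_0 of an interval of length L, ∫(u')² ≥ (π/L)²∫u² with equality for the first sine mode sin(π(x−x₀)/L) (x₀ the left endpoint), so the inequality holds for all u iff (1−α)(π/L)² ≥ α − c, i.e. α ≤ ((π/L)² + c)/((π/L)² + 1) = (1 + c(L/π)²)/(1 + (L/π)²). (Direct route, valid since c ≤ 0: Poincaré gives c∫u² ≥ c(L/π)²∫(u')², so a(u,u) ≥ (1 + c(L/π)²)∫(u')², while ||u||_{H^1}² ≤ (1 + (L/π)²)∫(u')²; dividing yields the same α.) With (π/L)² = π^2/25 and c = -1/6, the largest admissible constant is α = ((π/L)² + c)/((π/L)² + 1).
Simplifying, α = (-25/6 + π^2)/(π^2 + 25).


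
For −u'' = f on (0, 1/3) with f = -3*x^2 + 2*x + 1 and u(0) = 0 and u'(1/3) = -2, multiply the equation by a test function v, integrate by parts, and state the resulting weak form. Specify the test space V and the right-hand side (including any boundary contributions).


V = {v ∈ H^1(0, 1/3) : v(0) = 0} (test functions vanish at x = 0 where u is specified); weak form: ∫_0^1/3 u'v' dx = ∫_0^1/3 (-3*x^2 + 2*x + 1) v dx − 2·v(1/3) for all v ∈ V.

Multiply both sides by a test function v and integrate from 0 to 1/3:
  ∫_0^1/3 −u''(x) v(x) dx = ∫_0^1/3 f(x) v(x) dx.
Integrate the LHS by parts once:
  ∫_0^1/3 −u'' v dx = −[u'(x) v(x)]_0^1/3 + ∫_0^1/3 u'(x) v'(x) dx.
Thus ∫_0^1/3 u'(x) v'(x) dx = ∫_0^1/3 f(x) v(x) dx + [u'(x) v(x)]_0^1/3.
Choose V so that boundary terms are either known or forced to vanish.
Mixed BC: u(0) = 0 (Dirichlet) and u'(1/3) = -2 (Neumann). Define V = {v ∈ H^1(0, 1/3) : v(0) = 0}. Then [u' v]_0^1/3 = u'(1/3)·v(1/3) − u'(0)·0 = − 2·v(1/3).
Weak formulation: find u (satisfying any essential BC) such that ∫_0^1/3 u'(x) v'(x) dx = ∫_0^1/3 f v dx − 2·v(1/3) for all v ∈ V (Dirichlet at 0 absorbed into V; Neumann datum at x = 1/3 contributes the boundary term).
Substituting f(x) = -3*x^2 + 2*x + 1, the right-hand side is ∫_0^1/3 (-3*x^2 + 2*x + 1) v dx − 2·v(1/3).


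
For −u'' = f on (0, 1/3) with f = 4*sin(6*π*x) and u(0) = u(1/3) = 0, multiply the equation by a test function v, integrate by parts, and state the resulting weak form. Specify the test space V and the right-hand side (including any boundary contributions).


V = H^1_0(0, 1/3) (so v(0) = v(1/3) = 0); weak form: ∫_0^1/3 u'v' dx = ∫_0^1/3 (4*sin(6*π*x)) v dx for all v ∈ V.

Multiply both sides by a test function v and integrate from 0 to 1/3:
  ∫_0^1/3 −u''(x) v(x) dx = ∫_0^1/3 f(x) v(x) dx.
Integrate the LHS by parts once:
  ∫_0^1/3 −u'' v dx = −[u'(x) v(x)]_0^1/3 + ∫_0^1/3 u'(x) v'(x) dx.
Thus ∫_0^1/3 u'(x) v'(x) dx = ∫_0^1/3 f(x) v(x) dx + [u'(x) v(x)]_0^1/3.
Choose V so that boundary terms are either known or forced to vanish.
u is Dirichlet: u(0) = u(1/3) = 0. Let V = H^1_0(0, 1/3); then v(0) = v(1/3) = 0, and [u' v]_0^1/3 = 0.
Weak formulation: find u (satisfying any essential BC) such that ∫_0^1/3 u'(x) v'(x) dx = ∫_0^1/3 f v dx for all v ∈ V.
Substituting f(x) = 4*sin(6*π*x), the right-hand side is ∫_0^1/3 (4*sin(6*π*x)) v dx.


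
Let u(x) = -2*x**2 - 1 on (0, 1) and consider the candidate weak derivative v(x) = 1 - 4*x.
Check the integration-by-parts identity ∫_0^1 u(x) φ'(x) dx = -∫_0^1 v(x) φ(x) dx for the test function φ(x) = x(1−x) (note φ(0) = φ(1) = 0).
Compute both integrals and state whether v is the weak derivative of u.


LHS = 1/3, RHS = 1/6. No, v is not the weak derivative of u.

u(x) = -2*x**2 - 1, classical derivative u'(x) = -4*x.
φ(x) = x(1−x), so φ'(x) = 1 - 2*x.
Note φ(0) = φ(1) = 0, so the boundary term u·φ vanishes.
LHS = ∫_0^1 u(x) φ'(x) dx = ∫_0^1 (4*x^3 - 2*x^2 + 2*x - 1) dx. Term by term:
  ∫_0^1 4*x^3 dx = 1;  ∫_0^1 -2*x^2 dx = -2/3;  ∫_0^1 2*x dx = 1;
  ∫_0^1 -1 dx = -1.
Sum: 1 − 2/3 + 1 − 1 = 1/3.
So LHS = 1/3.
∫_0^1 v(x) φ(x) dx = ∫_0^1 (4*x^3 - 5*x^2 + x) dx. Term by term:
  ∫_0^1 4*x^3 dx = 1;  ∫_0^1 -5*x^2 dx = -5/3;  ∫_0^1 x dx = 1/2.
Sum: 1 − 5/3 + 1/2 = -1/6.
So RHS = -∫_0^1 v(x) φ(x) dx = 1/6.
LHS − RHS = 1/6 ≠ 0, so the identity fails.
(For a valid weak derivative the identity must hold for EVERY test function, in particular this one. The failure shows v is NOT the weak derivative of u.)
Correct weak derivative would be u'(x) = -4*x.


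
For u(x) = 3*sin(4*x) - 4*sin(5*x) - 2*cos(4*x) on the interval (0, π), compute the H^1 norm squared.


||u||_{H^1(0,π)}^2 = 2720/9 + 637*π/2

u'(x) = 8*sin(4*x) + 12*cos(4*x) - 20*cos(5*x).
Expand u² and (u')² and integrate term by term on (0, π), using: for integers n ≥ 1, ∫_0^π sin²(nx) dx = ∫_0^π cos²(nx) dx = π/2; for n ≠ n', ∫_0^π sin(nx)sin(n'x) dx = ∫_0^π cos(nx)cos(n'x) dx = 0; and by product-to-sum, ∫_0^π sin(nx)cos(n'x) dx = ½∫_0^π [sin((n+n')x) + sin((n−n')x)] dx, which is 0 when n+n' is even and 2n/(n²−n'²) when n+n' is odd (it need not vanish on (0, π)).
  u² squared terms: (-4)²·∫sin(5x)² dx = 16·π/2 = 8*π;  (-2)²·∫cos(4x)² dx = 4·π/2 = 2*π;  (3)²·∫sin(4x)² dx = 9·π/2 = 9*π/2.
  u² cross terms: 2·(-4)·(-2)·∫sin(5x)·cos(4x) dx = 16·(10/9) = 160/9;  2·(-4)·(3)·∫sin(5x)·sin(4x) dx = -24·(0) = 0;  2·(-2)·(3)·∫cos(4x)·sin(4x) dx = -12·(0) = 0.
  So ∫_0^π u² dx = 8*π + 2*π + 9*π/2 + 160/9 + 0 + 0 = 160/9 + 29*π/2.
  (u')² squared terms: (-20)²·∫cos(5x)² dx = 400·π/2 = 200*π;  (8)²·∫sin(4x)² dx = 64·π/2 = 32*π;  (12)²·∫cos(4x)² dx = 144·π/2 = 72*π.
  (u')² cross terms: 2·(-20)·(8)·∫cos(5x)·sin(4x) dx = -320·(-8/9) = 2560/9;  2·(-20)·(12)·∫cos(5x)·cos(4x) dx = -480·(0) = 0;  2·(8)·(12)·∫sin(4x)·cos(4x) dx = 192·(0) = 0.
  So ∫_0^π (u')² dx = 200*π + 32*π + 72*π + 2560/9 + 0 + 0 = 2560/9 + 304*π.
||u||_{H^1}^2 = (160/9 + 29*π/2) + (2560/9 + 304*π) = 2720/9 + 637*π/2.


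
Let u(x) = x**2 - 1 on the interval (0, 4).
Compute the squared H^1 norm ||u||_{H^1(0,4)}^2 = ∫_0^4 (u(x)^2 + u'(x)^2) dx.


||u||_{H^1}^2 = 3772/15

The H^1 norm (squared) on an interval (0, L) is
  ||u||_{H^1}^2 = ∫_0^L u(x)^2 dx + ∫_0^L u'(x)^2 dx.
Compute u'(x) = 2*x.
Then u(x)^2 = x**4 - 2*x**2 + 1 and u'(x)^2 = 4*x**2.
Integrate each monomial from 0 to 4 using ∫_0^4 c·x^n dx = c·4^(n+1)/(n+1):
  ∫_0^4 u(x)^2 dx = ∫_0^4 (x^4 - 2*x^2 + 1) dx. Term by term:
    ∫_0^4 x^4 dx = 1024/5;  ∫_0^4 -2*x^2 dx = -128/3;  ∫_0^4 1 dx = 4.
  Sum: 1024/5 − 128/3 + 4 = 2492/15.
  ∫_0^4 u'(x)^2 dx = ∫_0^4 (4*x^2) dx. Term by term:
    ∫_0^4 4*x^2 dx = 256/3.
Adding: ||u||_{H^1}^2 = 2492/15 + 256/3 = 3772/15.


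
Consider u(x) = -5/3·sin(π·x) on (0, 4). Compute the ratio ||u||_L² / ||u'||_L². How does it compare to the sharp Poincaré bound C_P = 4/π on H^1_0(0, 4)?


||u||_L² / ||u'||_L² = 1/π < C_P = 4/π.

u(x) = -5/3·sin(π·x), so u'(x) = -5*π*cos(π*x)/3.
Writing u(x) = A·sin(kπx/L) with A = -5/3 and k = 4, use ∫_0^L sin²(kπx/L) dx = L/2 and ∫_0^L cos²(kπx/L) dx = L/2.
u² = 25/9·sin²(π·x) and (u')² = 25*π^2/9·cos²(π·x), and each of sin², cos² integrates to L/2 = 2 over (0, 4).
∫_0^4 u² dx = 50/9, so ||u||_L² = 5*sqrt(2)/3.
∫_0^4 (u')² dx = 50*π^2/9, so ||u'||_L² = 5*sqrt(2)*π/3.
Ratio ||u||_L² / ||u'||_L² = 1/π.
Sharp Poincaré constant on H^1_0(0, 4) is C_P = L/π = 4/π, achieved by sin(π/4·x).
This is the k = 4 harmonic; the ratio L/(kπ) is strictly less than C_P = L/π, consistent with the sharp inequality ||u||_L² ≤ C_P ||u'||_L².


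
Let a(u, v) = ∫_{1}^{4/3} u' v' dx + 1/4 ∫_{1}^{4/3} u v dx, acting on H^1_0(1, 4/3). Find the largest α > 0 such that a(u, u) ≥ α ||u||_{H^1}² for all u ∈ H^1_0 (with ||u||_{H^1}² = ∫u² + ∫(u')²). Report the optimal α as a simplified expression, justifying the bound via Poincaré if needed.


α = (1 + 36*π^2)/(4*(1 + 9*π^2))

Coercivity of a(·,·) on H^1_0(1, 4/3) means a(u, u) ≥ α ||u||_{H^1}² for every u ∈ H^1_0.
The interval has length L = 1/3, and Poincaré/coercivity depend only on L. Here a(u, u) = ∫(u')² + (1/4)·∫u².
Here 0 < c = 1/4 < 1. The condition a(u,u) ≥ α||u||_{H^1}² reads (1−α)∫(u')² ≥ (α−c)∫u². Any admissible α is ≤ 1 (rapidly oscillating u have ∫u²/∫(u')² → 0), and α = 1 would force 0 ≥ (1−c)∫u², impossible since c < 1; so 1−α > 0. By the sharp Poincaré inequality on H^1_0 of an interval of length L, ∫(u')² ≥ (π/L)²∫u² with equality for the first sine mode sin(π(x−x₀)/L) (x₀ the left endpoint), so the inequality holds for all u iff (1−α)(π/L)² ≥ α − c, i.e. α ≤ ((π/L)² + c)/((π/L)² + 1) = (1 + c(L/π)²)/(1 + (L/π)²). With (π/L)² = 9*π^2 and c = 1/4, the largest admissible constant is α = ((π/L)² + c)/((π/L)² + 1).
Simplifying, α = (1 + 36*π^2)/(4*(1 + 9*π^2)).


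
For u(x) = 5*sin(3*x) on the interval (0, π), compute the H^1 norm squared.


||u||_{H^1(0,π)}^2 = 125*π

u'(x) = 15*cos(3*x).
Expand u² and (u')² and integrate term by term on (0, π), using: for integers n ≥ 1, ∫_0^π sin²(nx) dx = ∫_0^π cos²(nx) dx = π/2; for n ≠ n', ∫_0^π sin(nx)sin(n'x) dx = ∫_0^π cos(nx)cos(n'x) dx = 0; and by product-to-sum, ∫_0^π sin(nx)cos(n'x) dx = ½∫_0^π [sin((n+n')x) + sin((n−n')x)] dx, which is 0 when n+n' is even and 2n/(n²−n'²) when n+n' is odd (it need not vanish on (0, π)).
  u² squared terms: (5)²·∫sin(3x)² dx = 25·π/2 = 25*π/2.
  So ∫_0^π u² dx = 25*π/2.
  (u')² squared terms: (15)²·∫cos(3x)² dx = 225·π/2 = 225*π/2.
  So ∫_0^π (u')² dx = 225*π/2.
||u||_{H^1}^2 = (25*π/2) + (225*π/2) = 125*π.


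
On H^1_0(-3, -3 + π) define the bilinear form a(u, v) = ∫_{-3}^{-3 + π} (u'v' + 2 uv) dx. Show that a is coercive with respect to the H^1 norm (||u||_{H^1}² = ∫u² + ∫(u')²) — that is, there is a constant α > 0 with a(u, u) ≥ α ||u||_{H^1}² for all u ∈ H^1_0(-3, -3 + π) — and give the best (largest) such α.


α = 1

Coercivity of a(·,·) on H^1_0(-3, -3 + π) means a(u, u) ≥ α ||u||_{H^1}² for every u ∈ H^1_0.
The interval has length L = π, and Poincaré/coercivity depend only on L. Here a(u, u) = ∫(u')² + (2)·∫u².
Here c = 2 ≥ 1, so a(u,u) = ∫(u')² + c∫u² ≥ ∫(u')² + ∫u² = ||u||_{H^1}², i.e. α = 1 works. No larger α is possible: a(u,u) ≥ α||u||_{H^1}² means (1−α)∫(u')² ≥ (α−c)∫u², and for the modes u_n = sin(nπ(x−x₀)/L) (x₀ the left endpoint) one has ∫u_n²/∫(u_n')² = (L/(nπ))² → 0, so a(u_n,u_n)/||u_n||_{H^1}² → 1. Hence the optimal constant is α = 1.
Therefore α = 1.


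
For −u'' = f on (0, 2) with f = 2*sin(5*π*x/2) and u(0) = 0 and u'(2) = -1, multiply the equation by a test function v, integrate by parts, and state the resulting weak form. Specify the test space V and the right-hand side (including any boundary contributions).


V = {v ∈ H^1(0, 2) : v(0) = 0} (test functions vanish at x = 0 where u is specified); weak form: ∫_0^2 u'v' dx = ∫_0^2 (2*sin(5*π*x/2)) v dx − v(2) for all v ∈ V.

Multiply both sides by a test function v and integrate from 0 to 2:
  ∫_0^2 −u''(x) v(x) dx = ∫_0^2 f(x) v(x) dx.
Integrate the LHS by parts once:
  ∫_0^2 −u'' v dx = −[u'(x) v(x)]_0^2 + ∫_0^2 u'(x) v'(x) dx.
Thus ∫_0^2 u'(x) v'(x) dx = ∫_0^2 f(x) v(x) dx + [u'(x) v(x)]_0^2.
Choose V so that boundary terms are either known or forced to vanish.
Mixed BC: u(0) = 0 (Dirichlet) and u'(2) = -1 (Neumann). Define V = {v ∈ H^1(0, 2) : v(0) = 0}. Then [u' v]_0^2 = u'(2)·v(2) − u'(0)·0 = − v(2).
Weak formulation: find u (satisfying any essential BC) such that ∫_0^2 u'(x) v'(x) dx = ∫_0^2 f v dx − v(2) for all v ∈ V (Dirichlet at 0 absorbed into V; Neumann datum at x = 2 contributes the boundary term).
Substituting f(x) = 2*sin(5*π*x/2), the right-hand side is ∫_0^2 (2*sin(5*π*x/2)) v dx − v(2).


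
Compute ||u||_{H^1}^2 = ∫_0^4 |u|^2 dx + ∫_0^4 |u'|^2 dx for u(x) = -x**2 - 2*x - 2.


||u||_{H^1}^2 = 4384/5

The H^1 norm (squared) on an interval (0, L) is
  ||u||_{H^1}^2 = ∫_0^L u(x)^2 dx + ∫_0^L u'(x)^2 dx.
Compute u'(x) = -2*x - 2.
Then u(x)^2 = x**4 + 4*x**3 + 8*x**2 + 8*x + 4 and u'(x)^2 = 4*x**2 + 8*x + 4.
Integrate each monomial from 0 to 4 using ∫_0^4 c·x^n dx = c·4^(n+1)/(n+1):
  ∫_0^4 u(x)^2 dx = ∫_0^4 (x^4 + 4*x^3 + 8*x^2 + 8*x + 4) dx. Term by term:
    ∫_0^4 x^4 dx = 1024/5;  ∫_0^4 4*x^3 dx = 256;  ∫_0^4 8*x^2 dx = 512/3;
    ∫_0^4 8*x dx = 64;  ∫_0^4 4 dx = 16.
  Sum: 1024/5 + 256 + 512/3 + 64 + 16 = 10672/15.
  ∫_0^4 u'(x)^2 dx = ∫_0^4 (4*x^2 + 8*x + 4) dx. Term by term:
    ∫_0^4 4*x^2 dx = 256/3;  ∫_0^4 8*x dx = 64;  ∫_0^4 4 dx = 16.
  Sum: 256/3 + 64 + 16 = 496/3.
Adding: ||u||_{H^1}^2 = 10672/15 + 496/3 = 4384/5.


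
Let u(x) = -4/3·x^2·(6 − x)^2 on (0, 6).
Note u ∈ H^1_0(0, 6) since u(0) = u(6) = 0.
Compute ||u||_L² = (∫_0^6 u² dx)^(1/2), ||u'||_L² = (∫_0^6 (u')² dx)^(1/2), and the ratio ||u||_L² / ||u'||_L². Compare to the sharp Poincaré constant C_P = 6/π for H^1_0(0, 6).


||u||_L² / ||u'||_L² = sqrt(3) < C_P = 6/π.

u(x) = -4/3·x^2·(6 − x)^2, so u'(x) = 16*x*(-x^2 + 9*x - 18)/3.
u(x) = -4/3·x^2·(6 − x)^2 vanishes at x = 0 and x = 6, so u ∈ H^1_0(0, 6). Differentiate via the product rule and integrate the resulting polynomials term by term.
  ∫_0^6 u² dx = ∫_0^6 (16*x^8/9 - 128*x^7/3 + 384*x^6 - 1536*x^5 + 2304*x^4) dx. Term by term:
    ∫_0^6 16*x^8/9 dx = 1990656;  ∫_0^6 -128*x^7/3 dx = -8957952;  ∫_0^6 384*x^6 dx = 107495424/7;
    ∫_0^6 -1536*x^5 dx = -11943936;  ∫_0^6 2304*x^4 dx = 17915904/5.
  Sum: 1990656 − 8957952 + 107495424/7 − 11943936 + 17915904/5 = 995328/35.
  ∫_0^6 (u')² dx = ∫_0^6 (256*x^6/9 - 512*x^5 + 3328*x^4 - 9216*x^3 + 9216*x^2) dx. Term by term:
    ∫_0^6 256*x^6/9 dx = 7962624/7;  ∫_0^6 -512*x^5 dx = -3981312;  ∫_0^6 3328*x^4 dx = 25878528/5;
    ∫_0^6 -9216*x^3 dx = -2985984;  ∫_0^6 9216*x^2 dx = 663552.
  Sum: 7962624/7 − 3981312 + 25878528/5 − 2985984 + 663552 = 331776/35.
∫_0^6 u² dx = 995328/35, so ||u||_L² = 576*sqrt(105)/35.
∫_0^6 (u')² dx = 331776/35, so ||u'||_L² = 576*sqrt(35)/35.
Ratio ||u||_L² / ||u'||_L² = sqrt(3).
Sharp Poincaré constant on H^1_0(0, 6) is C_P = L/π = 6/π, achieved by sin(π/6·x).
A polynomial bump cannot attain the sharp Poincaré constant (only the first sine eigenfunction does), so the ratio is strictly less than C_P, consistent with ||u||_L² ≤ C_P ||u'||_L².


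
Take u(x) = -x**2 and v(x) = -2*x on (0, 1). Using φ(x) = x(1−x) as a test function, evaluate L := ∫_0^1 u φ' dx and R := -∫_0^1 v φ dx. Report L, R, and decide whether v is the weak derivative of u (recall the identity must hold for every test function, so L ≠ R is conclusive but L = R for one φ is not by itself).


LHS = 1/6, RHS = 1/6. Yes, v = u' weakly.

u(x) = -x**2, classical derivative u'(x) = -2*x.
φ(x) = x(1−x), so φ'(x) = 1 - 2*x.
Note φ(0) = φ(1) = 0, so the boundary term u·φ vanishes.
LHS = ∫_0^1 u(x) φ'(x) dx = ∫_0^1 (2*x^3 - x^2) dx. Term by term:
  ∫_0^1 2*x^3 dx = 1/2;  ∫_0^1 -x^2 dx = -1/3.
Sum: 1/2 − 1/3 = 1/6.
So LHS = 1/6.
∫_0^1 v(x) φ(x) dx = ∫_0^1 (2*x^3 - 2*x^2) dx. Term by term:
  ∫_0^1 2*x^3 dx = 1/2;  ∫_0^1 -2*x^2 dx = -2/3.
Sum: 1/2 − 2/3 = -1/6.
So RHS = -∫_0^1 v(x) φ(x) dx = 1/6.
LHS = RHS, so the identity holds for this test φ.
Moreover u is smooth here and v(x) = u'(x) = -2*x pointwise, so the identity holds for every test function. Hence v is the weak derivative of u.


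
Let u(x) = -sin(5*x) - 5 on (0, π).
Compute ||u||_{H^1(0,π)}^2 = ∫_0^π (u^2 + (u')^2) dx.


||u||_{H^1(0,π)}^2 = 4 + 38*π

u'(x) = -5*cos(5*x).
Expand u² and (u')² and integrate term by term on (0, π), using: for integers n ≥ 1, ∫_0^π sin²(nx) dx = ∫_0^π cos²(nx) dx = π/2; for n ≠ n', ∫_0^π sin(nx)sin(n'x) dx = ∫_0^π cos(nx)cos(n'x) dx = 0; and by product-to-sum, ∫_0^π sin(nx)cos(n'x) dx = ½∫_0^π [sin((n+n')x) + sin((n−n')x)] dx, which is 0 when n+n' is even and 2n/(n²−n'²) when n+n' is odd (it need not vanish on (0, π)). For the constant mode: ∫_0^π 1 dx = π, ∫_0^π cos(nx) dx = 0, ∫_0^π sin(nx) dx = (1−(−1)^n)/n.
  u² squared terms: (-5)²·∫1 dx = 25·π = 25*π;  (-1)²·∫sin(5x)² dx = 1·π/2 = π/2.
  u² cross terms: 2·(-5)·(-1)·∫1·sin(5x) dx = 10·(2/5) = 4.
  So ∫_0^π u² dx = 25*π + π/2 + 4 = 4 + 51*π/2.
  (u')² squared terms: (-5)²·∫cos(5x)² dx = 25·π/2 = 25*π/2.
  So ∫_0^π (u')² dx = 25*π/2.
||u||_{H^1}^2 = (4 + 51*π/2) + (25*π/2) = 4 + 38*π.


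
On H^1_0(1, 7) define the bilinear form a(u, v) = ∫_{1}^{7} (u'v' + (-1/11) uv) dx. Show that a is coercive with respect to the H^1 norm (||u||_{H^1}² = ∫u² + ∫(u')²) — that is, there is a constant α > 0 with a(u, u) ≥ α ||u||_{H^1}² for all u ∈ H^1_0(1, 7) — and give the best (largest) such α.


α = (-36/11 + π^2)/(π^2 + 36)

Coercivity of a(·,·) on H^1_0(1, 7) means a(u, u) ≥ α ||u||_{H^1}² for every u ∈ H^1_0.
The interval has length L = 6, and Poincaré/coercivity depend only on L. Here a(u, u) = ∫(u')² + (-1/11)·∫u².
Here c = -1/11 < 0 with |c| < (π/L)² = π^2/36, so coercivity still holds. The condition a(u,u) ≥ α||u||_{H^1}² reads (1−α)∫(u')² ≥ (α−c)∫u². Any admissible α is ≤ 1 (rapidly oscillating u have ∫u²/∫(u')² → 0), and α = 1 would force 0 ≥ (1−c)∫u², impossible since c < 1; so 1−α > 0. By the sharp Poincaré inequality on H^1_0 of an interval of length L, ∫(u')² ≥ (π/L)²∫u² with equality for the first sine mode sin(π(x−x₀)/L) (x₀ the left endpoint), so the inequality holds for all u iff (1−α)(π/L)² ≥ α − c, i.e. α ≤ ((π/L)² + c)/((π/L)² + 1) = (1 + c(L/π)²)/(1 + (L/π)²). (Direct route, valid since c ≤ 0: Poincaré gives c∫u² ≥ c(L/π)²∫(u')², so a(u,u) ≥ (1 + c(L/π)²)∫(u')², while ||u||_{H^1}² ≤ (1 + (L/π)²)∫(u')²; dividing yields the same α.) With (π/L)² = π^2/36 and c = -1/11, the largest admissible constant is α = ((π/L)² + c)/((π/L)² + 1).
Simplifying, α = (-36/11 + π^2)/(π^2 + 36).


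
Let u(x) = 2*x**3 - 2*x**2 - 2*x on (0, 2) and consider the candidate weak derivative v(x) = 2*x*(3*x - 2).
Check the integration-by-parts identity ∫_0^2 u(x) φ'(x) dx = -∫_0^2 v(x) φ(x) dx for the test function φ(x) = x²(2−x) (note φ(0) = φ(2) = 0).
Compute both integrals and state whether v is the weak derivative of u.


LHS = -56/15, RHS = -32/5. No, v is not the weak derivative of u.

u(x) = 2*x**3 - 2*x**2 - 2*x, classical derivative u'(x) = 6*x**2 - 4*x - 2.
φ(x) = x²(2−x), so φ'(x) = x*(4 - 3*x).
Note φ(0) = φ(2) = 0, so the boundary term u·φ vanishes.
LHS = ∫_0^2 u(x) φ'(x) dx = ∫_0^2 (-6*x^5 + 14*x^4 - 2*x^3 - 8*x^2) dx. Term by term:
  ∫_0^2 -6*x^5 dx = -64;  ∫_0^2 14*x^4 dx = 448/5;  ∫_0^2 -2*x^3 dx = -8;
  ∫_0^2 -8*x^2 dx = -64/3.
Sum: -64 + 448/5 − 8 − 64/3 = -56/15.
So LHS = -56/15.
∫_0^2 v(x) φ(x) dx = ∫_0^2 (-6*x^5 + 16*x^4 - 8*x^3) dx. Term by term:
  ∫_0^2 -6*x^5 dx = -64;  ∫_0^2 16*x^4 dx = 512/5;  ∫_0^2 -8*x^3 dx = -32.
Sum: -64 + 512/5 − 32 = 32/5.
So RHS = -∫_0^2 v(x) φ(x) dx = -32/5.
LHS − RHS = 8/3 ≠ 0, so the identity fails.
(For a valid weak derivative the identity must hold for EVERY test function, in particular this one. The failure shows v is NOT the weak derivative of u.)
Correct weak derivative would be u'(x) = 6*x**2 - 4*x - 2.


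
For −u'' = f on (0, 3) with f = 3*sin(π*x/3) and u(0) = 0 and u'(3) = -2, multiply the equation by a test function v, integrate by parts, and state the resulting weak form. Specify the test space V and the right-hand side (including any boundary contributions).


V = {v ∈ H^1(0, 3) : v(0) = 0} (test functions vanish at x = 0 where u is specified); weak form: ∫_0^3 u'v' dx = ∫_0^3 (3*sin(π*x/3)) v dx − 2·v(3) for all v ∈ V.

Multiply both sides by a test function v and integrate from 0 to 3:
  ∫_0^3 −u''(x) v(x) dx = ∫_0^3 f(x) v(x) dx.
Integrate the LHS by parts once:
  ∫_0^3 −u'' v dx = −[u'(x) v(x)]_0^3 + ∫_0^3 u'(x) v'(x) dx.
Thus ∫_0^3 u'(x) v'(x) dx = ∫_0^3 f(x) v(x) dx + [u'(x) v(x)]_0^3.
Choose V so that boundary terms are either known or forced to vanish.
Mixed BC: u(0) = 0 (Dirichlet) and u'(3) = -2 (Neumann). Define V = {v ∈ H^1(0, 3) : v(0) = 0}. Then [u' v]_0^3 = u'(3)·v(3) − u'(0)·0 = − 2·v(3).
Weak formulation: find u (satisfying any essential BC) such that ∫_0^3 u'(x) v'(x) dx = ∫_0^3 f v dx − 2·v(3) for all v ∈ V (Dirichlet at 0 absorbed into V; Neumann datum at x = 3 contributes the boundary term).
Substituting f(x) = 3*sin(π*x/3), the right-hand side is ∫_0^3 (3*sin(π*x/3)) v dx − 2·v(3).


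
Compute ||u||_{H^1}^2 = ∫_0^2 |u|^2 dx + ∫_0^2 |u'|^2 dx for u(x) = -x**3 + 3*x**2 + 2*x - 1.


||u||_{H^1}^2 = 6778/105

The H^1 norm (squared) on an interval (0, L) is
  ||u||_{H^1}^2 = ∫_0^L u(x)^2 dx + ∫_0^L u'(x)^2 dx.
Compute u'(x) = -3*x**2 + 6*x + 2.
Then u(x)^2 = x**6 - 6*x**5 + 5*x**4 + 14*x**3 - 2*x**2 - 4*x + 1 and u'(x)^2 = 9*x**4 - 36*x**3 + 24*x**2 + 24*x + 4.
Integrate each monomial from 0 to 2 using ∫_0^2 c·x^n dx = c·2^(n+1)/(n+1):
  ∫_0^2 u(x)^2 dx = ∫_0^2 (x^6 - 6*x^5 + 5*x^4 + 14*x^3 - 2*x^2 - 4*x + 1) dx. Term by term:
    ∫_0^2 x^6 dx = 128/7;  ∫_0^2 -6*x^5 dx = -64;  ∫_0^2 5*x^4 dx = 32;
    ∫_0^2 14*x^3 dx = 56;  ∫_0^2 -2*x^2 dx = -16/3;  ∫_0^2 -4*x dx = -8;
    ∫_0^2 1 dx = 2.
  Sum: 128/7 − 64 + 32 + 56 − 16/3 − 8 + 2 = 650/21.
  ∫_0^2 u'(x)^2 dx = ∫_0^2 (9*x^4 - 36*x^3 + 24*x^2 + 24*x + 4) dx. Term by term:
    ∫_0^2 9*x^4 dx = 288/5;  ∫_0^2 -36*x^3 dx = -144;  ∫_0^2 24*x^2 dx = 64;
    ∫_0^2 24*x dx = 48;  ∫_0^2 4 dx = 8.
  Sum: 288/5 − 144 + 64 + 48 + 8 = 168/5.
Adding: ||u||_{H^1}^2 = 650/21 + 168/5 = 6778/105.


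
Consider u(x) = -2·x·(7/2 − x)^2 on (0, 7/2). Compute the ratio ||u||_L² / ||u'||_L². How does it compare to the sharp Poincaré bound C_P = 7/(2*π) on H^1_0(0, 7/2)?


||u||_L² / ||u'||_L² = sqrt(14)/4 < C_P = 7/(2*π).

u(x) = -2·x·(7/2 − x)^2, so u'(x) = (7 - 6*x)*(x - 7/2).
u(x) = -2·x·(7/2 − x)^2 vanishes at x = 0 and x = 7/2, so u ∈ H^1_0(0, 7/2). Differentiate via the product rule and integrate the resulting polynomials term by term.
  ∫_0^7/2 u² dx = ∫_0^7/2 (4*x^6 - 56*x^5 + 294*x^4 - 686*x^3 + 2401*x^2/4) dx. Term by term:
    ∫_0^7/2 4*x^6 dx = 117649/32;  ∫_0^7/2 -56*x^5 dx = -823543/48;  ∫_0^7/2 294*x^4 dx = 2470629/80;
    ∫_0^7/2 -686*x^3 dx = -823543/32;  ∫_0^7/2 2401*x^2/4 dx = 823543/96.
  Sum: 117649/32 − 823543/48 + 2470629/80 − 823543/32 + 823543/96 = 117649/480.
  ∫_0^7/2 (u')² dx = ∫_0^7/2 (36*x^4 - 336*x^3 + 1078*x^2 - 1372*x + 2401/4) dx. Term by term:
    ∫_0^7/2 36*x^4 dx = 151263/40;  ∫_0^7/2 -336*x^3 dx = -50421/4;  ∫_0^7/2 1078*x^2 dx = 184877/12;
    ∫_0^7/2 -1372*x dx = -16807/2;  ∫_0^7/2 2401/4 dx = 16807/8.
  Sum: 151263/40 − 50421/4 + 184877/12 − 16807/2 + 16807/8 = 16807/60.
∫_0^7/2 u² dx = 117649/480, so ||u||_L² = 343*sqrt(30)/120.
∫_0^7/2 (u')² dx = 16807/60, so ||u'||_L² = 49*sqrt(105)/30.
Ratio ||u||_L² / ||u'||_L² = sqrt(14)/4.
Sharp Poincaré constant on H^1_0(0, 7/2) is C_P = L/π = 7/(2*π), achieved by sin(2*π/7·x).
A polynomial bump cannot attain the sharp Poincaré constant (only the first sine eigenfunction does), so the ratio is strictly less than C_P, consistent with ||u||_L² ≤ C_P ||u'||_L².


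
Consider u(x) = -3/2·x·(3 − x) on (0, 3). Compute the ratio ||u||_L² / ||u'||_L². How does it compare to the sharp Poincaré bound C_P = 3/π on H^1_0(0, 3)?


||u||_L² / ||u'||_L² = 3*sqrt(10)/10 < C_P = 3/π.

u(x) = -3/2·x·(3 − x), so u'(x) = 3*x - 9/2.
u(x) = -3/2·x·(3 − x) vanishes at x = 0 and x = 3, so u ∈ H^1_0(0, 3). Differentiate via the product rule and integrate the resulting polynomials term by term.
  ∫_0^3 u² dx = ∫_0^3 (9*x^4/4 - 27*x^3/2 + 81*x^2/4) dx. Term by term:
    ∫_0^3 9*x^4/4 dx = 2187/20;  ∫_0^3 -27*x^3/2 dx = -2187/8;  ∫_0^3 81*x^2/4 dx = 729/4.
  Sum: 2187/20 − 2187/8 + 729/4 = 729/40.
  ∫_0^3 (u')² dx = ∫_0^3 (9*x^2 - 27*x + 81/4) dx. Term by term:
    ∫_0^3 9*x^2 dx = 81;  ∫_0^3 -27*x dx = -243/2;  ∫_0^3 81/4 dx = 243/4.
  Sum: 81 − 243/2 + 243/4 = 81/4.
∫_0^3 u² dx = 729/40, so ||u||_L² = 27*sqrt(10)/20.
∫_0^3 (u')² dx = 81/4, so ||u'||_L² = 9/2.
Ratio ||u||_L² / ||u'||_L² = 3*sqrt(10)/10.
Sharp Poincaré constant on H^1_0(0, 3) is C_P = L/π = 3/π, achieved by sin(π/3·x).
A polynomial bump cannot attain the sharp Poincaré constant (only the first sine eigenfunction does), so the ratio is strictly less than C_P, consistent with ||u||_L² ≤ C_P ||u'||_L².


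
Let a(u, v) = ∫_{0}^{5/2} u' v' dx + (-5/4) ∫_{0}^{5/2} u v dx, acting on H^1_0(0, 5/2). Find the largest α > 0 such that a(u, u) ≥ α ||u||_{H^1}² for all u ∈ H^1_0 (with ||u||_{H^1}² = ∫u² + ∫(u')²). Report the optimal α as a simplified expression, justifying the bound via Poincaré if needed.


α = (-125 + 16*π^2)/(4*(25 + 4*π^2))

Coercivity of a(·,·) on H^1_0(0, 5/2) means a(u, u) ≥ α ||u||_{H^1}² for every u ∈ H^1_0.
The interval has length L = 5/2, and Poincaré/coercivity depend only on L. Here a(u, u) = ∫(u')² + (-5/4)·∫u².
Here c = -5/4 < 0 with |c| < (π/L)² = 4*π^2/25, so coercivity still holds. The condition a(u,u) ≥ α||u||_{H^1}² reads (1−α)∫(u')² ≥ (α−c)∫u². Any admissible α is ≤ 1 (rapidly oscillating u have ∫u²/∫(u')² → 0), and α = 1 would force 0 ≥ (1−c)∫u², impossible since c < 1; so 1−α > 0. By the sharp Poincaré inequality on H^1_0 of an interval of length L, ∫(u')² ≥ (π/L)²∫u² with equality for the first sine mode sin(π(x−x₀)/L) (x₀ the left endpoint), so the inequality holds for all u iff (1−α)(π/L)² ≥ α − c, i.e. α ≤ ((π/L)² + c)/((π/L)² + 1) = (1 + c(L/π)²)/(1 + (L/π)²). (Direct route, valid since c ≤ 0: Poincaré gives c∫u² ≥ c(L/π)²∫(u')², so a(u,u) ≥ (1 + c(L/π)²)∫(u')², while ||u||_{H^1}² ≤ (1 + (L/π)²)∫(u')²; dividing yields the same α.) With (π/L)² = 4*π^2/25 and c = -5/4, the largest admissible constant is α = ((π/L)² + c)/((π/L)² + 1).
Simplifying, α = (-125 + 16*π^2)/(4*(25 + 4*π^2)).


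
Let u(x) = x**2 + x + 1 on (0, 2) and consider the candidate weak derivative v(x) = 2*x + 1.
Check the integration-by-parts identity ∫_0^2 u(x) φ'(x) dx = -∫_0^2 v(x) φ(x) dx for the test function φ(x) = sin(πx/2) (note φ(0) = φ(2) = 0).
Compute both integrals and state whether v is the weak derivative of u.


LHS = -12/π, RHS = -12/π. Yes, v = u' weakly.

u(x) = x**2 + x + 1, classical derivative u'(x) = 2*x + 1.
φ(x) = sin(πx/2), so φ'(x) = π*cos(π*x/2)/2.
Note φ(0) = φ(2) = 0, so the boundary term u·φ vanishes.
LHS = ∫_0^2 u(x) φ'(x) dx = ∫_0^2 (π*x^2*cos(π*x/2)/2 + π*x*cos(π*x/2)/2 + π*cos(π*x/2)/2) dx. Term by term:
  ∫_0^2 π*cos(π*x/2)/2 dx = 0;  ∫_0^2 π*x*cos(π*x/2)/2 dx = -4/π;  ∫_0^2 π*x^2*cos(π*x/2)/2 dx = -8/π.
Sum: 0 − 4/π − 8/π = -12/π.
So LHS = -12/π.
∫_0^2 v(x) φ(x) dx = ∫_0^2 (2*x*sin(π*x/2) + sin(π*x/2)) dx. Term by term:
  ∫_0^2 2*x*sin(π*x/2) dx = 8/π;  ∫_0^2 sin(π*x/2) dx = 4/π.
Sum: 8/π + 4/π = 12/π.
So RHS = -∫_0^2 v(x) φ(x) dx = -12/π.
LHS = RHS, so the identity holds for this test φ.
Moreover u is smooth here and v(x) = u'(x) = 2*x + 1 pointwise, so the identity holds for every test function. Hence v is the weak derivative of u.


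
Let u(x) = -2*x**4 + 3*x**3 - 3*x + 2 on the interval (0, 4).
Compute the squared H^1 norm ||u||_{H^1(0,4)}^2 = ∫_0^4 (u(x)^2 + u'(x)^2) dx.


||u||_{H^1}^2 = 7122412/63

The H^1 norm (squared) on an interval (0, L) is
  ||u||_{H^1}^2 = ∫_0^L u(x)^2 dx + ∫_0^L u'(x)^2 dx.
Compute u'(x) = -8*x**3 + 9*x**2 - 3.
Then u(x)^2 = 4*x**8 - 12*x**7 + 9*x**6 + 12*x**5 - 26*x**4 + 12*x**3 + 9*x**2 - 12*x + 4 and u'(x)^2 = 64*x**6 - 144*x**5 + 81*x**4 + 48*x**3 - 54*x**2 + 9.
Integrate each monomial from 0 to 4 using ∫_0^4 c·x^n dx = c·4^(n+1)/(n+1):
  ∫_0^4 u(x)^2 dx = ∫_0^4 (4*x^8 - 12*x^7 + 9*x^6 + 12*x^5 - 26*x^4 + 12*x^3 + 9*x^2 - 12*x + 4) dx. Term by term:
    ∫_0^4 4*x^8 dx = 1048576/9;  ∫_0^4 -12*x^7 dx = -98304;  ∫_0^4 9*x^6 dx = 147456/7;
    ∫_0^4 12*x^5 dx = 8192;  ∫_0^4 -26*x^4 dx = -26624/5;  ∫_0^4 12*x^3 dx = 768;
    ∫_0^4 9*x^2 dx = 192;  ∫_0^4 -12*x dx = -96;  ∫_0^4 4 dx = 16.
  Sum: 1048576/9 − 98304 + 147456/7 + 8192 − 26624/5 + 768 + 192 − 96 + 16 = 13550288/315.
  ∫_0^4 u'(x)^2 dx = ∫_0^4 (64*x^6 - 144*x^5 + 81*x^4 + 48*x^3 - 54*x^2 + 9) dx. Term by term:
    ∫_0^4 64*x^6 dx = 1048576/7;  ∫_0^4 -144*x^5 dx = -98304;  ∫_0^4 81*x^4 dx = 82944/5;
    ∫_0^4 48*x^3 dx = 3072;  ∫_0^4 -54*x^2 dx = -1152;  ∫_0^4 9 dx = 36.
  Sum: 1048576/7 − 98304 + 82944/5 + 3072 − 1152 + 36 = 2451308/35.
Adding: ||u||_{H^1}^2 = 13550288/315 + 2451308/35 = 7122412/63.


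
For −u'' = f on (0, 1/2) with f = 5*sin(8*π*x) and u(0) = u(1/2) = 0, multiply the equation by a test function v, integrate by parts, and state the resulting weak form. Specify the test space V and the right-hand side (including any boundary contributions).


V = H^1_0(0, 1/2) (so v(0) = v(1/2) = 0); weak form: ∫_0^1/2 u'v' dx = ∫_0^1/2 (5*sin(8*π*x)) v dx for all v ∈ V.

Multiply both sides by a test function v and integrate from 0 to 1/2:
  ∫_0^1/2 −u''(x) v(x) dx = ∫_0^1/2 f(x) v(x) dx.
Integrate the LHS by parts once:
  ∫_0^1/2 −u'' v dx = −[u'(x) v(x)]_0^1/2 + ∫_0^1/2 u'(x) v'(x) dx.
Thus ∫_0^1/2 u'(x) v'(x) dx = ∫_0^1/2 f(x) v(x) dx + [u'(x) v(x)]_0^1/2.
Choose V so that boundary terms are either known or forced to vanish.
u is Dirichlet: u(0) = u(1/2) = 0. Let V = H^1_0(0, 1/2); then v(0) = v(1/2) = 0, and [u' v]_0^1/2 = 0.
Weak formulation: find u (satisfying any essential BC) such that ∫_0^1/2 u'(x) v'(x) dx = ∫_0^1/2 f v dx for all v ∈ V.
Substituting f(x) = 5*sin(8*π*x), the right-hand side is ∫_0^1/2 (5*sin(8*π*x)) v dx.


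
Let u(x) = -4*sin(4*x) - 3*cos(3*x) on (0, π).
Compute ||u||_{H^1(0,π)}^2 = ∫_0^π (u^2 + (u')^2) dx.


||u||_{H^1(0,π)}^2 = 1920/7 + 181*π

u'(x) = 9*sin(3*x) - 16*cos(4*x).
Expand u² and (u')² and integrate term by term on (0, π), using: for integers n ≥ 1, ∫_0^π sin²(nx) dx = ∫_0^π cos²(nx) dx = π/2; for n ≠ n', ∫_0^π sin(nx)sin(n'x) dx = ∫_0^π cos(nx)cos(n'x) dx = 0; and by product-to-sum, ∫_0^π sin(nx)cos(n'x) dx = ½∫_0^π [sin((n+n')x) + sin((n−n')x)] dx, which is 0 when n+n' is even and 2n/(n²−n'²) when n+n' is odd (it need not vanish on (0, π)).
  u² squared terms: (-4)²·∫sin(4x)² dx = 16·π/2 = 8*π;  (-3)²·∫cos(3x)² dx = 9·π/2 = 9*π/2.
  u² cross terms: 2·(-4)·(-3)·∫sin(4x)·cos(3x) dx = 24·(8/7) = 192/7.
  So ∫_0^π u² dx = 8*π + 9*π/2 + 192/7 = 192/7 + 25*π/2.
  (u')² squared terms: (-16)²·∫cos(4x)² dx = 256·π/2 = 128*π;  (9)²·∫sin(3x)² dx = 81·π/2 = 81*π/2.
  (u')² cross terms: 2·(-16)·(9)·∫cos(4x)·sin(3x) dx = -288·(-6/7) = 1728/7.
  So ∫_0^π (u')² dx = 128*π + 81*π/2 + 1728/7 = 1728/7 + 337*π/2.
||u||_{H^1}^2 = (192/7 + 25*π/2) + (1728/7 + 337*π/2) = 1920/7 + 181*π.


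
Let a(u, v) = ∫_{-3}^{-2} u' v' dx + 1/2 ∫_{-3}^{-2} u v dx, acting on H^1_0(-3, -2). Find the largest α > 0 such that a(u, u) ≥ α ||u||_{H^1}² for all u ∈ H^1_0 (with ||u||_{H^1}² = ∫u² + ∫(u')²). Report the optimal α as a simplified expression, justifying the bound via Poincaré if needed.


α = (1/2 + π^2)/(1 + π^2)

Coercivity of a(·,·) on H^1_0(-3, -2) means a(u, u) ≥ α ||u||_{H^1}² for every u ∈ H^1_0.
The interval has length L = 1, and Poincaré/coercivity depend only on L. Here a(u, u) = ∫(u')² + (1/2)·∫u².
Here 0 < c = 1/2 < 1. The condition a(u,u) ≥ α||u||_{H^1}² reads (1−α)∫(u')² ≥ (α−c)∫u². Any admissible α is ≤ 1 (rapidly oscillating u have ∫u²/∫(u')² → 0), and α = 1 would force 0 ≥ (1−c)∫u², impossible since c < 1; so 1−α > 0. By the sharp Poincaré inequality on H^1_0 of an interval of length L, ∫(u')² ≥ (π/L)²∫u² with equality for the first sine mode sin(π(x−x₀)/L) (x₀ the left endpoint), so the inequality holds for all u iff (1−α)(π/L)² ≥ α − c, i.e. α ≤ ((π/L)² + c)/((π/L)² + 1) = (1 + c(L/π)²)/(1 + (L/π)²). With (π/L)² = π^2 and c = 1/2, the largest admissible constant is α = ((π/L)² + c)/((π/L)² + 1).
Simplifying, α = (1/2 + π^2)/(1 + π^2).
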